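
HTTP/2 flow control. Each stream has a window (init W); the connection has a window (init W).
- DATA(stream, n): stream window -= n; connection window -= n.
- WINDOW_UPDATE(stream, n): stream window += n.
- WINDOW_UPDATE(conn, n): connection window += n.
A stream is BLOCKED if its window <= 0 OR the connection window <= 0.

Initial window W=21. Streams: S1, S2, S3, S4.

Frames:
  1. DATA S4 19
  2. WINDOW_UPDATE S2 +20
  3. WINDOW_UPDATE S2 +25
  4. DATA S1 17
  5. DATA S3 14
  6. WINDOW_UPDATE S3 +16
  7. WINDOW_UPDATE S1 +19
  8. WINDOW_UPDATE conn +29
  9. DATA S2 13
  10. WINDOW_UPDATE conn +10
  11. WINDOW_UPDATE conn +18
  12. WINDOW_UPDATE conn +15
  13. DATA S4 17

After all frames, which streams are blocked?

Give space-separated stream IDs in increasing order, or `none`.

Op 1: conn=2 S1=21 S2=21 S3=21 S4=2 blocked=[]
Op 2: conn=2 S1=21 S2=41 S3=21 S4=2 blocked=[]
Op 3: conn=2 S1=21 S2=66 S3=21 S4=2 blocked=[]
Op 4: conn=-15 S1=4 S2=66 S3=21 S4=2 blocked=[1, 2, 3, 4]
Op 5: conn=-29 S1=4 S2=66 S3=7 S4=2 blocked=[1, 2, 3, 4]
Op 6: conn=-29 S1=4 S2=66 S3=23 S4=2 blocked=[1, 2, 3, 4]
Op 7: conn=-29 S1=23 S2=66 S3=23 S4=2 blocked=[1, 2, 3, 4]
Op 8: conn=0 S1=23 S2=66 S3=23 S4=2 blocked=[1, 2, 3, 4]
Op 9: conn=-13 S1=23 S2=53 S3=23 S4=2 blocked=[1, 2, 3, 4]
Op 10: conn=-3 S1=23 S2=53 S3=23 S4=2 blocked=[1, 2, 3, 4]
Op 11: conn=15 S1=23 S2=53 S3=23 S4=2 blocked=[]
Op 12: conn=30 S1=23 S2=53 S3=23 S4=2 blocked=[]
Op 13: conn=13 S1=23 S2=53 S3=23 S4=-15 blocked=[4]

Answer: S4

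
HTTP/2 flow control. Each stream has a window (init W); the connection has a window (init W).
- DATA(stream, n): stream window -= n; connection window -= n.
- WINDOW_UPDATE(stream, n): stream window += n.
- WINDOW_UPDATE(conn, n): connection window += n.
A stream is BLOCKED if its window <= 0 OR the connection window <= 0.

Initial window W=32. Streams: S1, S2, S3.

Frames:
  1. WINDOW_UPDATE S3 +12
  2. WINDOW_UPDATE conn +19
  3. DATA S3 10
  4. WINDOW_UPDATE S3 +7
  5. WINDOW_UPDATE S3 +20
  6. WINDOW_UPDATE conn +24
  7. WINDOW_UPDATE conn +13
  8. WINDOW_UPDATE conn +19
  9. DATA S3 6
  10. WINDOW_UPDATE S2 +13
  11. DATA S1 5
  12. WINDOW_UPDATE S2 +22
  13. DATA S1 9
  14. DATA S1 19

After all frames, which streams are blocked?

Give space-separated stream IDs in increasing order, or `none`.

Answer: S1

Derivation:
Op 1: conn=32 S1=32 S2=32 S3=44 blocked=[]
Op 2: conn=51 S1=32 S2=32 S3=44 blocked=[]
Op 3: conn=41 S1=32 S2=32 S3=34 blocked=[]
Op 4: conn=41 S1=32 S2=32 S3=41 blocked=[]
Op 5: conn=41 S1=32 S2=32 S3=61 blocked=[]
Op 6: conn=65 S1=32 S2=32 S3=61 blocked=[]
Op 7: conn=78 S1=32 S2=32 S3=61 blocked=[]
Op 8: conn=97 S1=32 S2=32 S3=61 blocked=[]
Op 9: conn=91 S1=32 S2=32 S3=55 blocked=[]
Op 10: conn=91 S1=32 S2=45 S3=55 blocked=[]
Op 11: conn=86 S1=27 S2=45 S3=55 blocked=[]
Op 12: conn=86 S1=27 S2=67 S3=55 blocked=[]
Op 13: conn=77 S1=18 S2=67 S3=55 blocked=[]
Op 14: conn=58 S1=-1 S2=67 S3=55 blocked=[1]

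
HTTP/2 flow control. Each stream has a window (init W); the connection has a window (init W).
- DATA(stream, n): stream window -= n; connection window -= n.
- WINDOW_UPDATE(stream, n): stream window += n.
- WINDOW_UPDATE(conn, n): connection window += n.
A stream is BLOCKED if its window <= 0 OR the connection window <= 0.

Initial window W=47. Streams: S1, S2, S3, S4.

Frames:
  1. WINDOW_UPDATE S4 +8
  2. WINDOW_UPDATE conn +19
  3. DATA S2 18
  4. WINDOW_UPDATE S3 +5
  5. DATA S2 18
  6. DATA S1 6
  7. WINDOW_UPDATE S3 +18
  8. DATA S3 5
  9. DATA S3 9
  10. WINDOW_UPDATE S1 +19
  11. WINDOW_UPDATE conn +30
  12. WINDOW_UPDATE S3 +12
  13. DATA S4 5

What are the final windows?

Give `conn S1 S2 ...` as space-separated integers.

Op 1: conn=47 S1=47 S2=47 S3=47 S4=55 blocked=[]
Op 2: conn=66 S1=47 S2=47 S3=47 S4=55 blocked=[]
Op 3: conn=48 S1=47 S2=29 S3=47 S4=55 blocked=[]
Op 4: conn=48 S1=47 S2=29 S3=52 S4=55 blocked=[]
Op 5: conn=30 S1=47 S2=11 S3=52 S4=55 blocked=[]
Op 6: conn=24 S1=41 S2=11 S3=52 S4=55 blocked=[]
Op 7: conn=24 S1=41 S2=11 S3=70 S4=55 blocked=[]
Op 8: conn=19 S1=41 S2=11 S3=65 S4=55 blocked=[]
Op 9: conn=10 S1=41 S2=11 S3=56 S4=55 blocked=[]
Op 10: conn=10 S1=60 S2=11 S3=56 S4=55 blocked=[]
Op 11: conn=40 S1=60 S2=11 S3=56 S4=55 blocked=[]
Op 12: conn=40 S1=60 S2=11 S3=68 S4=55 blocked=[]
Op 13: conn=35 S1=60 S2=11 S3=68 S4=50 blocked=[]

Answer: 35 60 11 68 50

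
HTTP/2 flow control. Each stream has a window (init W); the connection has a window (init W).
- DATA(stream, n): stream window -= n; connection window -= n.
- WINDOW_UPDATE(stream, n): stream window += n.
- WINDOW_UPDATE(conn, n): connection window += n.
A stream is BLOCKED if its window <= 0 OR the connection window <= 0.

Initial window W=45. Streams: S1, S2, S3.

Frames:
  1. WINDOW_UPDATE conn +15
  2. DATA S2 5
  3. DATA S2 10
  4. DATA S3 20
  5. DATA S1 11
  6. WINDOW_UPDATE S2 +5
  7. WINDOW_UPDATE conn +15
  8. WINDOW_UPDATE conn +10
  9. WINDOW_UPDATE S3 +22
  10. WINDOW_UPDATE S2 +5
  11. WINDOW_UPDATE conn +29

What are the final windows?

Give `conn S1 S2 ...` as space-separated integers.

Op 1: conn=60 S1=45 S2=45 S3=45 blocked=[]
Op 2: conn=55 S1=45 S2=40 S3=45 blocked=[]
Op 3: conn=45 S1=45 S2=30 S3=45 blocked=[]
Op 4: conn=25 S1=45 S2=30 S3=25 blocked=[]
Op 5: conn=14 S1=34 S2=30 S3=25 blocked=[]
Op 6: conn=14 S1=34 S2=35 S3=25 blocked=[]
Op 7: conn=29 S1=34 S2=35 S3=25 blocked=[]
Op 8: conn=39 S1=34 S2=35 S3=25 blocked=[]
Op 9: conn=39 S1=34 S2=35 S3=47 blocked=[]
Op 10: conn=39 S1=34 S2=40 S3=47 blocked=[]
Op 11: conn=68 S1=34 S2=40 S3=47 blocked=[]

Answer: 68 34 40 47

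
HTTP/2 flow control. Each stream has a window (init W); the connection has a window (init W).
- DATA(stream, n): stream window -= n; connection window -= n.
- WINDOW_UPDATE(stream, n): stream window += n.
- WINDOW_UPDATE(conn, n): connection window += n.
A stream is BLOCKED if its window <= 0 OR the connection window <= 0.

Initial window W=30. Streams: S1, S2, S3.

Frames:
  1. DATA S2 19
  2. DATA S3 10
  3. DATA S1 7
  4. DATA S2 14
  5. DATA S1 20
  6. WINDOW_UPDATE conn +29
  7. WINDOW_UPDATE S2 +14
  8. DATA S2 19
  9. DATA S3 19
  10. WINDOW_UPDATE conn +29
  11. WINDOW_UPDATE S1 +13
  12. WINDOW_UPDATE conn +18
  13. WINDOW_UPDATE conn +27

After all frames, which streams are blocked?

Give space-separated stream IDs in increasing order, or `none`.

Op 1: conn=11 S1=30 S2=11 S3=30 blocked=[]
Op 2: conn=1 S1=30 S2=11 S3=20 blocked=[]
Op 3: conn=-6 S1=23 S2=11 S3=20 blocked=[1, 2, 3]
Op 4: conn=-20 S1=23 S2=-3 S3=20 blocked=[1, 2, 3]
Op 5: conn=-40 S1=3 S2=-3 S3=20 blocked=[1, 2, 3]
Op 6: conn=-11 S1=3 S2=-3 S3=20 blocked=[1, 2, 3]
Op 7: conn=-11 S1=3 S2=11 S3=20 blocked=[1, 2, 3]
Op 8: conn=-30 S1=3 S2=-8 S3=20 blocked=[1, 2, 3]
Op 9: conn=-49 S1=3 S2=-8 S3=1 blocked=[1, 2, 3]
Op 10: conn=-20 S1=3 S2=-8 S3=1 blocked=[1, 2, 3]
Op 11: conn=-20 S1=16 S2=-8 S3=1 blocked=[1, 2, 3]
Op 12: conn=-2 S1=16 S2=-8 S3=1 blocked=[1, 2, 3]
Op 13: conn=25 S1=16 S2=-8 S3=1 blocked=[2]

Answer: S2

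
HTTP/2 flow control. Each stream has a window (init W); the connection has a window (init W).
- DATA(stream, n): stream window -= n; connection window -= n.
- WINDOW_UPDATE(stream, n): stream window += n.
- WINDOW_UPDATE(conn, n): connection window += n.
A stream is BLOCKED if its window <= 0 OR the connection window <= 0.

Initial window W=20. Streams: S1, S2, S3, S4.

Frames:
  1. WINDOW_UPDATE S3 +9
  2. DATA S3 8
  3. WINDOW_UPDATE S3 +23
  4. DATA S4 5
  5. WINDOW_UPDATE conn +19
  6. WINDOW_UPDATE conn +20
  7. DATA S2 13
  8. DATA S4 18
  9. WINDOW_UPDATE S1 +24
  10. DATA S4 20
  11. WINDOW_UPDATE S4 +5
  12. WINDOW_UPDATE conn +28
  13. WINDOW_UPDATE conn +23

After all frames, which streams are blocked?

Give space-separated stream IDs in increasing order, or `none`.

Op 1: conn=20 S1=20 S2=20 S3=29 S4=20 blocked=[]
Op 2: conn=12 S1=20 S2=20 S3=21 S4=20 blocked=[]
Op 3: conn=12 S1=20 S2=20 S3=44 S4=20 blocked=[]
Op 4: conn=7 S1=20 S2=20 S3=44 S4=15 blocked=[]
Op 5: conn=26 S1=20 S2=20 S3=44 S4=15 blocked=[]
Op 6: conn=46 S1=20 S2=20 S3=44 S4=15 blocked=[]
Op 7: conn=33 S1=20 S2=7 S3=44 S4=15 blocked=[]
Op 8: conn=15 S1=20 S2=7 S3=44 S4=-3 blocked=[4]
Op 9: conn=15 S1=44 S2=7 S3=44 S4=-3 blocked=[4]
Op 10: conn=-5 S1=44 S2=7 S3=44 S4=-23 blocked=[1, 2, 3, 4]
Op 11: conn=-5 S1=44 S2=7 S3=44 S4=-18 blocked=[1, 2, 3, 4]
Op 12: conn=23 S1=44 S2=7 S3=44 S4=-18 blocked=[4]
Op 13: conn=46 S1=44 S2=7 S3=44 S4=-18 blocked=[4]

Answer: S4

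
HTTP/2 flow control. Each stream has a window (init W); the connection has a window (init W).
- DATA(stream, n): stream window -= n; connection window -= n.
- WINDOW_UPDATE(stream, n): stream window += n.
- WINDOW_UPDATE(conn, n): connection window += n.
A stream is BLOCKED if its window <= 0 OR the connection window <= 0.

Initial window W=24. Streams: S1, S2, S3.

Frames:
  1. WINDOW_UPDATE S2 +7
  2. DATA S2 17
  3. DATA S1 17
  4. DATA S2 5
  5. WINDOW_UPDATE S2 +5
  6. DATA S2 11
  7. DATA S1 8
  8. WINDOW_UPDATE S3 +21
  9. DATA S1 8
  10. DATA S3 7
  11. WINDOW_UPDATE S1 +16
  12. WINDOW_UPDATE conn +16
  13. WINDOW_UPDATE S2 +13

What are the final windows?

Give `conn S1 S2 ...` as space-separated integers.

Op 1: conn=24 S1=24 S2=31 S3=24 blocked=[]
Op 2: conn=7 S1=24 S2=14 S3=24 blocked=[]
Op 3: conn=-10 S1=7 S2=14 S3=24 blocked=[1, 2, 3]
Op 4: conn=-15 S1=7 S2=9 S3=24 blocked=[1, 2, 3]
Op 5: conn=-15 S1=7 S2=14 S3=24 blocked=[1, 2, 3]
Op 6: conn=-26 S1=7 S2=3 S3=24 blocked=[1, 2, 3]
Op 7: conn=-34 S1=-1 S2=3 S3=24 blocked=[1, 2, 3]
Op 8: conn=-34 S1=-1 S2=3 S3=45 blocked=[1, 2, 3]
Op 9: conn=-42 S1=-9 S2=3 S3=45 blocked=[1, 2, 3]
Op 10: conn=-49 S1=-9 S2=3 S3=38 blocked=[1, 2, 3]
Op 11: conn=-49 S1=7 S2=3 S3=38 blocked=[1, 2, 3]
Op 12: conn=-33 S1=7 S2=3 S3=38 blocked=[1, 2, 3]
Op 13: conn=-33 S1=7 S2=16 S3=38 blocked=[1, 2, 3]

Answer: -33 7 16 38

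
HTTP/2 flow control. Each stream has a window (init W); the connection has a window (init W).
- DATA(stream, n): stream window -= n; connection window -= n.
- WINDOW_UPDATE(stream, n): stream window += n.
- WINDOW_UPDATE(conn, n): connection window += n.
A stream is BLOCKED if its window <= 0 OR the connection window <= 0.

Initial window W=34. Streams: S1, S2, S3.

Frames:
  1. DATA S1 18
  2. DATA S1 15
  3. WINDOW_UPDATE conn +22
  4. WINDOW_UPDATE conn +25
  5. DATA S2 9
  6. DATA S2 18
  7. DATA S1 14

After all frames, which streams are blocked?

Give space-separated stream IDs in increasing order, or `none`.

Answer: S1

Derivation:
Op 1: conn=16 S1=16 S2=34 S3=34 blocked=[]
Op 2: conn=1 S1=1 S2=34 S3=34 blocked=[]
Op 3: conn=23 S1=1 S2=34 S3=34 blocked=[]
Op 4: conn=48 S1=1 S2=34 S3=34 blocked=[]
Op 5: conn=39 S1=1 S2=25 S3=34 blocked=[]
Op 6: conn=21 S1=1 S2=7 S3=34 blocked=[]
Op 7: conn=7 S1=-13 S2=7 S3=34 blocked=[1]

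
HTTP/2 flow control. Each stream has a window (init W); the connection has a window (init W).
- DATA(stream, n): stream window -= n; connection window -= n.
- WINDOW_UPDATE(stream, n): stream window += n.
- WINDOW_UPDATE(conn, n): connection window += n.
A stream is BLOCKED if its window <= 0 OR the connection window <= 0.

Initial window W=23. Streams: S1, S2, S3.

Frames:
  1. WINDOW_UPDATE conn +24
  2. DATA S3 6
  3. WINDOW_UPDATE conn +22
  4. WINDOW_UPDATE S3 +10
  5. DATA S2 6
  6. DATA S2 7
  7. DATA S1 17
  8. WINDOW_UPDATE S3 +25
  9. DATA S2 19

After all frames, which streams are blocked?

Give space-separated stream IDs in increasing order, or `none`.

Op 1: conn=47 S1=23 S2=23 S3=23 blocked=[]
Op 2: conn=41 S1=23 S2=23 S3=17 blocked=[]
Op 3: conn=63 S1=23 S2=23 S3=17 blocked=[]
Op 4: conn=63 S1=23 S2=23 S3=27 blocked=[]
Op 5: conn=57 S1=23 S2=17 S3=27 blocked=[]
Op 6: conn=50 S1=23 S2=10 S3=27 blocked=[]
Op 7: conn=33 S1=6 S2=10 S3=27 blocked=[]
Op 8: conn=33 S1=6 S2=10 S3=52 blocked=[]
Op 9: conn=14 S1=6 S2=-9 S3=52 blocked=[2]

Answer: S2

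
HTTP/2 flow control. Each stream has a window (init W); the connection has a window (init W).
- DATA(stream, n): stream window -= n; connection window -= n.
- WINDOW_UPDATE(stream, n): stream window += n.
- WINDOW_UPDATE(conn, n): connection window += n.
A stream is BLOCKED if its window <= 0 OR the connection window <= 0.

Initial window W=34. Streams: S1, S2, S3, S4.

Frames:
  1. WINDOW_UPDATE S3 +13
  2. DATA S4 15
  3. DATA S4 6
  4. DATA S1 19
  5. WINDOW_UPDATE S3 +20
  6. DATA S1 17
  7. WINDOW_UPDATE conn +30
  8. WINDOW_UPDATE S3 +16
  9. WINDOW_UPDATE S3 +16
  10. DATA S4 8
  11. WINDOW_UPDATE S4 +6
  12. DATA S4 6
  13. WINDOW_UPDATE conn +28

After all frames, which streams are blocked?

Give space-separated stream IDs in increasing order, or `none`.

Op 1: conn=34 S1=34 S2=34 S3=47 S4=34 blocked=[]
Op 2: conn=19 S1=34 S2=34 S3=47 S4=19 blocked=[]
Op 3: conn=13 S1=34 S2=34 S3=47 S4=13 blocked=[]
Op 4: conn=-6 S1=15 S2=34 S3=47 S4=13 blocked=[1, 2, 3, 4]
Op 5: conn=-6 S1=15 S2=34 S3=67 S4=13 blocked=[1, 2, 3, 4]
Op 6: conn=-23 S1=-2 S2=34 S3=67 S4=13 blocked=[1, 2, 3, 4]
Op 7: conn=7 S1=-2 S2=34 S3=67 S4=13 blocked=[1]
Op 8: conn=7 S1=-2 S2=34 S3=83 S4=13 blocked=[1]
Op 9: conn=7 S1=-2 S2=34 S3=99 S4=13 blocked=[1]
Op 10: conn=-1 S1=-2 S2=34 S3=99 S4=5 blocked=[1, 2, 3, 4]
Op 11: conn=-1 S1=-2 S2=34 S3=99 S4=11 blocked=[1, 2, 3, 4]
Op 12: conn=-7 S1=-2 S2=34 S3=99 S4=5 blocked=[1, 2, 3, 4]
Op 13: conn=21 S1=-2 S2=34 S3=99 S4=5 blocked=[1]

Answer: S1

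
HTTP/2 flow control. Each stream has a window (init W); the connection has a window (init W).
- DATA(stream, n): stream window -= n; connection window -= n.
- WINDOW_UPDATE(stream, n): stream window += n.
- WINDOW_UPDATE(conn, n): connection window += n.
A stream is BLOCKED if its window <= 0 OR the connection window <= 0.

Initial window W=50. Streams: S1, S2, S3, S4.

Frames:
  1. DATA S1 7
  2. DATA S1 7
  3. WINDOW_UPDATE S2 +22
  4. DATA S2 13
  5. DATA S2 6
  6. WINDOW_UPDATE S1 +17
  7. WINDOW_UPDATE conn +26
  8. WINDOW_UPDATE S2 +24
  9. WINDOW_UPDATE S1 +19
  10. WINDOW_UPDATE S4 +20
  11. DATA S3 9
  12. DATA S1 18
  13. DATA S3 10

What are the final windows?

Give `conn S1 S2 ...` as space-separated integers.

Answer: 6 54 77 31 70

Derivation:
Op 1: conn=43 S1=43 S2=50 S3=50 S4=50 blocked=[]
Op 2: conn=36 S1=36 S2=50 S3=50 S4=50 blocked=[]
Op 3: conn=36 S1=36 S2=72 S3=50 S4=50 blocked=[]
Op 4: conn=23 S1=36 S2=59 S3=50 S4=50 blocked=[]
Op 5: conn=17 S1=36 S2=53 S3=50 S4=50 blocked=[]
Op 6: conn=17 S1=53 S2=53 S3=50 S4=50 blocked=[]
Op 7: conn=43 S1=53 S2=53 S3=50 S4=50 blocked=[]
Op 8: conn=43 S1=53 S2=77 S3=50 S4=50 blocked=[]
Op 9: conn=43 S1=72 S2=77 S3=50 S4=50 blocked=[]
Op 10: conn=43 S1=72 S2=77 S3=50 S4=70 blocked=[]
Op 11: conn=34 S1=72 S2=77 S3=41 S4=70 blocked=[]
Op 12: conn=16 S1=54 S2=77 S3=41 S4=70 blocked=[]
Op 13: conn=6 S1=54 S2=77 S3=31 S4=70 blocked=[]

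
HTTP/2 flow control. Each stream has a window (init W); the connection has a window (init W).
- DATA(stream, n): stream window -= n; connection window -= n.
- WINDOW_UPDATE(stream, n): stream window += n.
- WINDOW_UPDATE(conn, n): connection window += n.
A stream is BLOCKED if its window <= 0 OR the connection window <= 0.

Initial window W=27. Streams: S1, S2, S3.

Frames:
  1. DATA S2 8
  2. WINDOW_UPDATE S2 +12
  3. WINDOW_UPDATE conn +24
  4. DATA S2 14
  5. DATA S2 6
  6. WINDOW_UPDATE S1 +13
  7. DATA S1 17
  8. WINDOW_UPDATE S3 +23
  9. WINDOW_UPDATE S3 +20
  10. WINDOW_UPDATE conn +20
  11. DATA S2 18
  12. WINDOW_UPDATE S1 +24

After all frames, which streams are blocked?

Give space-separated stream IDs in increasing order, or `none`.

Answer: S2

Derivation:
Op 1: conn=19 S1=27 S2=19 S3=27 blocked=[]
Op 2: conn=19 S1=27 S2=31 S3=27 blocked=[]
Op 3: conn=43 S1=27 S2=31 S3=27 blocked=[]
Op 4: conn=29 S1=27 S2=17 S3=27 blocked=[]
Op 5: conn=23 S1=27 S2=11 S3=27 blocked=[]
Op 6: conn=23 S1=40 S2=11 S3=27 blocked=[]
Op 7: conn=6 S1=23 S2=11 S3=27 blocked=[]
Op 8: conn=6 S1=23 S2=11 S3=50 blocked=[]
Op 9: conn=6 S1=23 S2=11 S3=70 blocked=[]
Op 10: conn=26 S1=23 S2=11 S3=70 blocked=[]
Op 11: conn=8 S1=23 S2=-7 S3=70 blocked=[2]
Op 12: conn=8 S1=47 S2=-7 S3=70 blocked=[2]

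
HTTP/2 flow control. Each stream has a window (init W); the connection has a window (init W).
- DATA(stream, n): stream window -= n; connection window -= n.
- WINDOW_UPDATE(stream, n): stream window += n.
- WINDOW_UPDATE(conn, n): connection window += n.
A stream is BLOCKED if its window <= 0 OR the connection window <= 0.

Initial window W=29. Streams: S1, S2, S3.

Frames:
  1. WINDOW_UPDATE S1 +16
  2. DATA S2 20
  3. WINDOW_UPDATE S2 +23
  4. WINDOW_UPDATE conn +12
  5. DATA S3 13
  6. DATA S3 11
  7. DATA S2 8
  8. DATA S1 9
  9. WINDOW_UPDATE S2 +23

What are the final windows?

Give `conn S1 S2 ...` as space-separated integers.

Op 1: conn=29 S1=45 S2=29 S3=29 blocked=[]
Op 2: conn=9 S1=45 S2=9 S3=29 blocked=[]
Op 3: conn=9 S1=45 S2=32 S3=29 blocked=[]
Op 4: conn=21 S1=45 S2=32 S3=29 blocked=[]
Op 5: conn=8 S1=45 S2=32 S3=16 blocked=[]
Op 6: conn=-3 S1=45 S2=32 S3=5 blocked=[1, 2, 3]
Op 7: conn=-11 S1=45 S2=24 S3=5 blocked=[1, 2, 3]
Op 8: conn=-20 S1=36 S2=24 S3=5 blocked=[1, 2, 3]
Op 9: conn=-20 S1=36 S2=47 S3=5 blocked=[1, 2, 3]

Answer: -20 36 47 5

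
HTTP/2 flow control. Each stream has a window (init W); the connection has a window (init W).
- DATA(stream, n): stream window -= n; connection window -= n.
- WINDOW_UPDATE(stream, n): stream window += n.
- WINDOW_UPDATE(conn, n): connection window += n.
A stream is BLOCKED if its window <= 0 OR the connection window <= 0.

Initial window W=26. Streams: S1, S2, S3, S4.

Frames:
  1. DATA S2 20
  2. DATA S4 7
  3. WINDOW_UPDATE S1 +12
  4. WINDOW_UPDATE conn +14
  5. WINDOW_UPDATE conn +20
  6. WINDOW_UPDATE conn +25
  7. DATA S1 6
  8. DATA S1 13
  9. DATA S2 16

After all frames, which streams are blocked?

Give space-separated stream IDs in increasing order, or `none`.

Op 1: conn=6 S1=26 S2=6 S3=26 S4=26 blocked=[]
Op 2: conn=-1 S1=26 S2=6 S3=26 S4=19 blocked=[1, 2, 3, 4]
Op 3: conn=-1 S1=38 S2=6 S3=26 S4=19 blocked=[1, 2, 3, 4]
Op 4: conn=13 S1=38 S2=6 S3=26 S4=19 blocked=[]
Op 5: conn=33 S1=38 S2=6 S3=26 S4=19 blocked=[]
Op 6: conn=58 S1=38 S2=6 S3=26 S4=19 blocked=[]
Op 7: conn=52 S1=32 S2=6 S3=26 S4=19 blocked=[]
Op 8: conn=39 S1=19 S2=6 S3=26 S4=19 blocked=[]
Op 9: conn=23 S1=19 S2=-10 S3=26 S4=19 blocked=[2]

Answer: S2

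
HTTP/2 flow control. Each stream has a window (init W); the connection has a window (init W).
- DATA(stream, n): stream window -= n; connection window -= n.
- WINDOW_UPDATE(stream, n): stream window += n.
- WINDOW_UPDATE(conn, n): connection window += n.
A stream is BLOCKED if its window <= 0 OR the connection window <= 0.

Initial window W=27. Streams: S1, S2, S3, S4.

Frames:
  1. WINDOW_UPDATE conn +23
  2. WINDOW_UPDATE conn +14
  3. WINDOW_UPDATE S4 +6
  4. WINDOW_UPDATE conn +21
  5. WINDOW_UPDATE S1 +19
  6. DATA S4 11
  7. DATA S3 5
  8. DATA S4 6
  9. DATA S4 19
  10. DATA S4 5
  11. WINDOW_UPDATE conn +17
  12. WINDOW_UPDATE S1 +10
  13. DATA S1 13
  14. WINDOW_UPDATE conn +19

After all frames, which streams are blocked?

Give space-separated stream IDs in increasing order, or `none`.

Op 1: conn=50 S1=27 S2=27 S3=27 S4=27 blocked=[]
Op 2: conn=64 S1=27 S2=27 S3=27 S4=27 blocked=[]
Op 3: conn=64 S1=27 S2=27 S3=27 S4=33 blocked=[]
Op 4: conn=85 S1=27 S2=27 S3=27 S4=33 blocked=[]
Op 5: conn=85 S1=46 S2=27 S3=27 S4=33 blocked=[]
Op 6: conn=74 S1=46 S2=27 S3=27 S4=22 blocked=[]
Op 7: conn=69 S1=46 S2=27 S3=22 S4=22 blocked=[]
Op 8: conn=63 S1=46 S2=27 S3=22 S4=16 blocked=[]
Op 9: conn=44 S1=46 S2=27 S3=22 S4=-3 blocked=[4]
Op 10: conn=39 S1=46 S2=27 S3=22 S4=-8 blocked=[4]
Op 11: conn=56 S1=46 S2=27 S3=22 S4=-8 blocked=[4]
Op 12: conn=56 S1=56 S2=27 S3=22 S4=-8 blocked=[4]
Op 13: conn=43 S1=43 S2=27 S3=22 S4=-8 blocked=[4]
Op 14: conn=62 S1=43 S2=27 S3=22 S4=-8 blocked=[4]

Answer: S4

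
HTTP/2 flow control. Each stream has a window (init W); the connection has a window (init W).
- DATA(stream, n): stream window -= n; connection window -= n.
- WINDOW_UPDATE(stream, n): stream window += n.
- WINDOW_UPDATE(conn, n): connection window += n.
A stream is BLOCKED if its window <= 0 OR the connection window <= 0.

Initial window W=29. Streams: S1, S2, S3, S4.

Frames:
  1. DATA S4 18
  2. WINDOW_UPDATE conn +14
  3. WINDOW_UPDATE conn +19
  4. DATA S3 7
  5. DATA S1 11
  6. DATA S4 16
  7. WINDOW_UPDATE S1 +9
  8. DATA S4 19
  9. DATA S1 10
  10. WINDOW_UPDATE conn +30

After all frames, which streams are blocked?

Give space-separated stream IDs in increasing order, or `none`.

Op 1: conn=11 S1=29 S2=29 S3=29 S4=11 blocked=[]
Op 2: conn=25 S1=29 S2=29 S3=29 S4=11 blocked=[]
Op 3: conn=44 S1=29 S2=29 S3=29 S4=11 blocked=[]
Op 4: conn=37 S1=29 S2=29 S3=22 S4=11 blocked=[]
Op 5: conn=26 S1=18 S2=29 S3=22 S4=11 blocked=[]
Op 6: conn=10 S1=18 S2=29 S3=22 S4=-5 blocked=[4]
Op 7: conn=10 S1=27 S2=29 S3=22 S4=-5 blocked=[4]
Op 8: conn=-9 S1=27 S2=29 S3=22 S4=-24 blocked=[1, 2, 3, 4]
Op 9: conn=-19 S1=17 S2=29 S3=22 S4=-24 blocked=[1, 2, 3, 4]
Op 10: conn=11 S1=17 S2=29 S3=22 S4=-24 blocked=[4]

Answer: S4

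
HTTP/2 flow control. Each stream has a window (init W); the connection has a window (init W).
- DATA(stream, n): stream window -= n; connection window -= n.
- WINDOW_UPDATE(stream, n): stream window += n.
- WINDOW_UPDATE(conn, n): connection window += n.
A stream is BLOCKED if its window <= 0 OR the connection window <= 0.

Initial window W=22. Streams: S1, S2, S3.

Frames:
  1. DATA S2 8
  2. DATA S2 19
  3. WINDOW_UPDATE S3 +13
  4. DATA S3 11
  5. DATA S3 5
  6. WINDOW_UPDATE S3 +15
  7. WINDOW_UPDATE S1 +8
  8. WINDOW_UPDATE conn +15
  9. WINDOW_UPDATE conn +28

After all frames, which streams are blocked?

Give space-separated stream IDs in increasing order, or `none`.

Answer: S2

Derivation:
Op 1: conn=14 S1=22 S2=14 S3=22 blocked=[]
Op 2: conn=-5 S1=22 S2=-5 S3=22 blocked=[1, 2, 3]
Op 3: conn=-5 S1=22 S2=-5 S3=35 blocked=[1, 2, 3]
Op 4: conn=-16 S1=22 S2=-5 S3=24 blocked=[1, 2, 3]
Op 5: conn=-21 S1=22 S2=-5 S3=19 blocked=[1, 2, 3]
Op 6: conn=-21 S1=22 S2=-5 S3=34 blocked=[1, 2, 3]
Op 7: conn=-21 S1=30 S2=-5 S3=34 blocked=[1, 2, 3]
Op 8: conn=-6 S1=30 S2=-5 S3=34 blocked=[1, 2, 3]
Op 9: conn=22 S1=30 S2=-5 S3=34 blocked=[2]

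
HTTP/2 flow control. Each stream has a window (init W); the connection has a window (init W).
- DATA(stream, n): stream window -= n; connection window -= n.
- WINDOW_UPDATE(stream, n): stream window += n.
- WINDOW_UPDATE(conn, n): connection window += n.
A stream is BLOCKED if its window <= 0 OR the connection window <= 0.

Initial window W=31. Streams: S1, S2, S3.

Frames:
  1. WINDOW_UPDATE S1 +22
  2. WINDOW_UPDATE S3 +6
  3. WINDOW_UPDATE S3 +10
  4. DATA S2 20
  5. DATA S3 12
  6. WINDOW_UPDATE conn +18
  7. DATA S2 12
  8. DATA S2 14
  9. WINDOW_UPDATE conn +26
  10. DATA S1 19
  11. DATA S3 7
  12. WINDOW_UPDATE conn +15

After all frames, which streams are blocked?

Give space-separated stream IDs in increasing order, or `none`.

Op 1: conn=31 S1=53 S2=31 S3=31 blocked=[]
Op 2: conn=31 S1=53 S2=31 S3=37 blocked=[]
Op 3: conn=31 S1=53 S2=31 S3=47 blocked=[]
Op 4: conn=11 S1=53 S2=11 S3=47 blocked=[]
Op 5: conn=-1 S1=53 S2=11 S3=35 blocked=[1, 2, 3]
Op 6: conn=17 S1=53 S2=11 S3=35 blocked=[]
Op 7: conn=5 S1=53 S2=-1 S3=35 blocked=[2]
Op 8: conn=-9 S1=53 S2=-15 S3=35 blocked=[1, 2, 3]
Op 9: conn=17 S1=53 S2=-15 S3=35 blocked=[2]
Op 10: conn=-2 S1=34 S2=-15 S3=35 blocked=[1, 2, 3]
Op 11: conn=-9 S1=34 S2=-15 S3=28 blocked=[1, 2, 3]
Op 12: conn=6 S1=34 S2=-15 S3=28 blocked=[2]

Answer: S2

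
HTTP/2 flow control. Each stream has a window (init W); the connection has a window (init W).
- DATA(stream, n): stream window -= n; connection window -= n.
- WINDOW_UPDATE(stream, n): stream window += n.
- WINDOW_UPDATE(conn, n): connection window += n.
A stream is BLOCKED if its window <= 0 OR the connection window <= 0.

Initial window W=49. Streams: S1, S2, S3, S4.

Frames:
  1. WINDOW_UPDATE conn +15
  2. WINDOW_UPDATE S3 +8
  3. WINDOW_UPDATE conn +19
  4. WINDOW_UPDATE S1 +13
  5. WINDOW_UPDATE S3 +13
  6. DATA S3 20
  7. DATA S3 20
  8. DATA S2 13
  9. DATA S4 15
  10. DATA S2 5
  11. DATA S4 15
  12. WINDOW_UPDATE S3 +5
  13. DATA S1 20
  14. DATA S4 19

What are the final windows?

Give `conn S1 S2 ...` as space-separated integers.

Op 1: conn=64 S1=49 S2=49 S3=49 S4=49 blocked=[]
Op 2: conn=64 S1=49 S2=49 S3=57 S4=49 blocked=[]
Op 3: conn=83 S1=49 S2=49 S3=57 S4=49 blocked=[]
Op 4: conn=83 S1=62 S2=49 S3=57 S4=49 blocked=[]
Op 5: conn=83 S1=62 S2=49 S3=70 S4=49 blocked=[]
Op 6: conn=63 S1=62 S2=49 S3=50 S4=49 blocked=[]
Op 7: conn=43 S1=62 S2=49 S3=30 S4=49 blocked=[]
Op 8: conn=30 S1=62 S2=36 S3=30 S4=49 blocked=[]
Op 9: conn=15 S1=62 S2=36 S3=30 S4=34 blocked=[]
Op 10: conn=10 S1=62 S2=31 S3=30 S4=34 blocked=[]
Op 11: conn=-5 S1=62 S2=31 S3=30 S4=19 blocked=[1, 2, 3, 4]
Op 12: conn=-5 S1=62 S2=31 S3=35 S4=19 blocked=[1, 2, 3, 4]
Op 13: conn=-25 S1=42 S2=31 S3=35 S4=19 blocked=[1, 2, 3, 4]
Op 14: conn=-44 S1=42 S2=31 S3=35 S4=0 blocked=[1, 2, 3, 4]

Answer: -44 42 31 35 0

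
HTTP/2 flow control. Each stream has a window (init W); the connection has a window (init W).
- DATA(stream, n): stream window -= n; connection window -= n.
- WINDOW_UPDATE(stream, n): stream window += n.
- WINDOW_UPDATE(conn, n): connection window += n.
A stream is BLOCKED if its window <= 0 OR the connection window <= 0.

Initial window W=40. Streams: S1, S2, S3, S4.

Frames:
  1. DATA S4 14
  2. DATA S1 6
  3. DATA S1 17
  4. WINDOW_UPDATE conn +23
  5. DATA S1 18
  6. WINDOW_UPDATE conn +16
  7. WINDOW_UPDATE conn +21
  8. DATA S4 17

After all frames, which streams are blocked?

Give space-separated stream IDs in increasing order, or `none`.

Op 1: conn=26 S1=40 S2=40 S3=40 S4=26 blocked=[]
Op 2: conn=20 S1=34 S2=40 S3=40 S4=26 blocked=[]
Op 3: conn=3 S1=17 S2=40 S3=40 S4=26 blocked=[]
Op 4: conn=26 S1=17 S2=40 S3=40 S4=26 blocked=[]
Op 5: conn=8 S1=-1 S2=40 S3=40 S4=26 blocked=[1]
Op 6: conn=24 S1=-1 S2=40 S3=40 S4=26 blocked=[1]
Op 7: conn=45 S1=-1 S2=40 S3=40 S4=26 blocked=[1]
Op 8: conn=28 S1=-1 S2=40 S3=40 S4=9 blocked=[1]

Answer: S1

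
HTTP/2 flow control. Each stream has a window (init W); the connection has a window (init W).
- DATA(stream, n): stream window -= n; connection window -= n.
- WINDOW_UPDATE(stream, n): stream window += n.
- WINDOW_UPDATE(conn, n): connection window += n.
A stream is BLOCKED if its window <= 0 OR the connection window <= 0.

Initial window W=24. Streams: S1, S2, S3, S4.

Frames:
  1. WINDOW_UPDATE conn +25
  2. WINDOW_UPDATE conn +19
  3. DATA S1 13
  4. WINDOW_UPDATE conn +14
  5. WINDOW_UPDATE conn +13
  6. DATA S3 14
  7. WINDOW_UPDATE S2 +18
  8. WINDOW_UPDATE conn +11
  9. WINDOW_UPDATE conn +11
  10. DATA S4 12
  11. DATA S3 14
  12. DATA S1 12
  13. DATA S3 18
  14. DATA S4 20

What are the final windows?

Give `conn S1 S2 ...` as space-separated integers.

Answer: 14 -1 42 -22 -8

Derivation:
Op 1: conn=49 S1=24 S2=24 S3=24 S4=24 blocked=[]
Op 2: conn=68 S1=24 S2=24 S3=24 S4=24 blocked=[]
Op 3: conn=55 S1=11 S2=24 S3=24 S4=24 blocked=[]
Op 4: conn=69 S1=11 S2=24 S3=24 S4=24 blocked=[]
Op 5: conn=82 S1=11 S2=24 S3=24 S4=24 blocked=[]
Op 6: conn=68 S1=11 S2=24 S3=10 S4=24 blocked=[]
Op 7: conn=68 S1=11 S2=42 S3=10 S4=24 blocked=[]
Op 8: conn=79 S1=11 S2=42 S3=10 S4=24 blocked=[]
Op 9: conn=90 S1=11 S2=42 S3=10 S4=24 blocked=[]
Op 10: conn=78 S1=11 S2=42 S3=10 S4=12 blocked=[]
Op 11: conn=64 S1=11 S2=42 S3=-4 S4=12 blocked=[3]
Op 12: conn=52 S1=-1 S2=42 S3=-4 S4=12 blocked=[1, 3]
Op 13: conn=34 S1=-1 S2=42 S3=-22 S4=12 blocked=[1, 3]
Op 14: conn=14 S1=-1 S2=42 S3=-22 S4=-8 blocked=[1, 3, 4]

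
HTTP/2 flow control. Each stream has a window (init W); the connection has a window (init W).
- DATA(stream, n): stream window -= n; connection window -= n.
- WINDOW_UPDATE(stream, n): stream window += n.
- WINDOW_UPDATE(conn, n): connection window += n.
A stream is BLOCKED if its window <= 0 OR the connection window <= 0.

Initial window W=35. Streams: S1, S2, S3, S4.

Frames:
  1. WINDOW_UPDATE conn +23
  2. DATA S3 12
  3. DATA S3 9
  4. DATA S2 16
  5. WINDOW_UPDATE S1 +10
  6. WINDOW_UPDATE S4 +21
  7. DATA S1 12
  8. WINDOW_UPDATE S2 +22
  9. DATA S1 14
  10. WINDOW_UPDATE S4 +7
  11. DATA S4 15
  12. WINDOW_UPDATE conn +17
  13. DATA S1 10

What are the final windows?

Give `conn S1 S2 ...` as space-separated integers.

Op 1: conn=58 S1=35 S2=35 S3=35 S4=35 blocked=[]
Op 2: conn=46 S1=35 S2=35 S3=23 S4=35 blocked=[]
Op 3: conn=37 S1=35 S2=35 S3=14 S4=35 blocked=[]
Op 4: conn=21 S1=35 S2=19 S3=14 S4=35 blocked=[]
Op 5: conn=21 S1=45 S2=19 S3=14 S4=35 blocked=[]
Op 6: conn=21 S1=45 S2=19 S3=14 S4=56 blocked=[]
Op 7: conn=9 S1=33 S2=19 S3=14 S4=56 blocked=[]
Op 8: conn=9 S1=33 S2=41 S3=14 S4=56 blocked=[]
Op 9: conn=-5 S1=19 S2=41 S3=14 S4=56 blocked=[1, 2, 3, 4]
Op 10: conn=-5 S1=19 S2=41 S3=14 S4=63 blocked=[1, 2, 3, 4]
Op 11: conn=-20 S1=19 S2=41 S3=14 S4=48 blocked=[1, 2, 3, 4]
Op 12: conn=-3 S1=19 S2=41 S3=14 S4=48 blocked=[1, 2, 3, 4]
Op 13: conn=-13 S1=9 S2=41 S3=14 S4=48 blocked=[1, 2, 3, 4]

Answer: -13 9 41 14 48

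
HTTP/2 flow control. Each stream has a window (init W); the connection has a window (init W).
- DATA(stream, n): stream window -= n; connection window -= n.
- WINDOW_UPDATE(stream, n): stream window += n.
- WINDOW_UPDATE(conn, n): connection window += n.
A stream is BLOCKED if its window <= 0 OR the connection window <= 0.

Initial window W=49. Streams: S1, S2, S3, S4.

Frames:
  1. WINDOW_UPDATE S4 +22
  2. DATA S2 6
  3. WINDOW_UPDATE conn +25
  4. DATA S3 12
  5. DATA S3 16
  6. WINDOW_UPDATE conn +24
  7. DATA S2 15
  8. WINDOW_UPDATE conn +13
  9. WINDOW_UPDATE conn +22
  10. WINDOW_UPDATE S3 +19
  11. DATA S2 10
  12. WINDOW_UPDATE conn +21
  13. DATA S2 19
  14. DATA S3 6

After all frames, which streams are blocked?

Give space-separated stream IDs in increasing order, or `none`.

Answer: S2

Derivation:
Op 1: conn=49 S1=49 S2=49 S3=49 S4=71 blocked=[]
Op 2: conn=43 S1=49 S2=43 S3=49 S4=71 blocked=[]
Op 3: conn=68 S1=49 S2=43 S3=49 S4=71 blocked=[]
Op 4: conn=56 S1=49 S2=43 S3=37 S4=71 blocked=[]
Op 5: conn=40 S1=49 S2=43 S3=21 S4=71 blocked=[]
Op 6: conn=64 S1=49 S2=43 S3=21 S4=71 blocked=[]
Op 7: conn=49 S1=49 S2=28 S3=21 S4=71 blocked=[]
Op 8: conn=62 S1=49 S2=28 S3=21 S4=71 blocked=[]
Op 9: conn=84 S1=49 S2=28 S3=21 S4=71 blocked=[]
Op 10: conn=84 S1=49 S2=28 S3=40 S4=71 blocked=[]
Op 11: conn=74 S1=49 S2=18 S3=40 S4=71 blocked=[]
Op 12: conn=95 S1=49 S2=18 S3=40 S4=71 blocked=[]
Op 13: conn=76 S1=49 S2=-1 S3=40 S4=71 blocked=[2]
Op 14: conn=70 S1=49 S2=-1 S3=34 S4=71 blocked=[2]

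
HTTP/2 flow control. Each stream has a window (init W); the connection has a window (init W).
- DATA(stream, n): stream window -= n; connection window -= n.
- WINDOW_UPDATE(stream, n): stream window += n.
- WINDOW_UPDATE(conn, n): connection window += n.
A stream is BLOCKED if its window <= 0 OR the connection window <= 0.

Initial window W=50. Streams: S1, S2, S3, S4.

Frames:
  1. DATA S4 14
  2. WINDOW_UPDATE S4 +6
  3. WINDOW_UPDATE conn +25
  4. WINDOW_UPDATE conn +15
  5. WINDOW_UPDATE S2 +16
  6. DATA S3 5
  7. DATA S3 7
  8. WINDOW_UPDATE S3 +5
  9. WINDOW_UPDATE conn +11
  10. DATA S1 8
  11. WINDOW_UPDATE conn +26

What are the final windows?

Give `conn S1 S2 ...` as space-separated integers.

Op 1: conn=36 S1=50 S2=50 S3=50 S4=36 blocked=[]
Op 2: conn=36 S1=50 S2=50 S3=50 S4=42 blocked=[]
Op 3: conn=61 S1=50 S2=50 S3=50 S4=42 blocked=[]
Op 4: conn=76 S1=50 S2=50 S3=50 S4=42 blocked=[]
Op 5: conn=76 S1=50 S2=66 S3=50 S4=42 blocked=[]
Op 6: conn=71 S1=50 S2=66 S3=45 S4=42 blocked=[]
Op 7: conn=64 S1=50 S2=66 S3=38 S4=42 blocked=[]
Op 8: conn=64 S1=50 S2=66 S3=43 S4=42 blocked=[]
Op 9: conn=75 S1=50 S2=66 S3=43 S4=42 blocked=[]
Op 10: conn=67 S1=42 S2=66 S3=43 S4=42 blocked=[]
Op 11: conn=93 S1=42 S2=66 S3=43 S4=42 blocked=[]

Answer: 93 42 66 43 42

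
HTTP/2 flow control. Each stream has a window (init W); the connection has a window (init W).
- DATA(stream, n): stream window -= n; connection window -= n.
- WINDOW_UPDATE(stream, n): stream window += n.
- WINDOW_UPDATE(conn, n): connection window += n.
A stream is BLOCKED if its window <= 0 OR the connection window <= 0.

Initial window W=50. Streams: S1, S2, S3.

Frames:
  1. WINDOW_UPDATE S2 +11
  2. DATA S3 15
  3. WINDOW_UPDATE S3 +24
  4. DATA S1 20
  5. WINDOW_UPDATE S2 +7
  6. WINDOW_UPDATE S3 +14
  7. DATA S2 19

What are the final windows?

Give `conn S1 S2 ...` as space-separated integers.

Answer: -4 30 49 73

Derivation:
Op 1: conn=50 S1=50 S2=61 S3=50 blocked=[]
Op 2: conn=35 S1=50 S2=61 S3=35 blocked=[]
Op 3: conn=35 S1=50 S2=61 S3=59 blocked=[]
Op 4: conn=15 S1=30 S2=61 S3=59 blocked=[]
Op 5: conn=15 S1=30 S2=68 S3=59 blocked=[]
Op 6: conn=15 S1=30 S2=68 S3=73 blocked=[]
Op 7: conn=-4 S1=30 S2=49 S3=73 blocked=[1, 2, 3]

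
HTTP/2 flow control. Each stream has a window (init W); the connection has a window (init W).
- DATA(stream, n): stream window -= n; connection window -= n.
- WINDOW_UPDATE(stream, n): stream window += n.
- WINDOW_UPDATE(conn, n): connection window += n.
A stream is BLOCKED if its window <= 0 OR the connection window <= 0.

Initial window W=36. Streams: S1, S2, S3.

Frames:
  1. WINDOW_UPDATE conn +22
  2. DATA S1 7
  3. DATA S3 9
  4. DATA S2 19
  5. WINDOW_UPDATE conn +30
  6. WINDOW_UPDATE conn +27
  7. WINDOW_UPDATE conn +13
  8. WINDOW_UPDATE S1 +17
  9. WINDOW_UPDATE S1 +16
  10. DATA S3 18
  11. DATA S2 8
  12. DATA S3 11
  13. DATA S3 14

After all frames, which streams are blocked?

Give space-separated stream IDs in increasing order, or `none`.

Op 1: conn=58 S1=36 S2=36 S3=36 blocked=[]
Op 2: conn=51 S1=29 S2=36 S3=36 blocked=[]
Op 3: conn=42 S1=29 S2=36 S3=27 blocked=[]
Op 4: conn=23 S1=29 S2=17 S3=27 blocked=[]
Op 5: conn=53 S1=29 S2=17 S3=27 blocked=[]
Op 6: conn=80 S1=29 S2=17 S3=27 blocked=[]
Op 7: conn=93 S1=29 S2=17 S3=27 blocked=[]
Op 8: conn=93 S1=46 S2=17 S3=27 blocked=[]
Op 9: conn=93 S1=62 S2=17 S3=27 blocked=[]
Op 10: conn=75 S1=62 S2=17 S3=9 blocked=[]
Op 11: conn=67 S1=62 S2=9 S3=9 blocked=[]
Op 12: conn=56 S1=62 S2=9 S3=-2 blocked=[3]
Op 13: conn=42 S1=62 S2=9 S3=-16 blocked=[3]

Answer: S3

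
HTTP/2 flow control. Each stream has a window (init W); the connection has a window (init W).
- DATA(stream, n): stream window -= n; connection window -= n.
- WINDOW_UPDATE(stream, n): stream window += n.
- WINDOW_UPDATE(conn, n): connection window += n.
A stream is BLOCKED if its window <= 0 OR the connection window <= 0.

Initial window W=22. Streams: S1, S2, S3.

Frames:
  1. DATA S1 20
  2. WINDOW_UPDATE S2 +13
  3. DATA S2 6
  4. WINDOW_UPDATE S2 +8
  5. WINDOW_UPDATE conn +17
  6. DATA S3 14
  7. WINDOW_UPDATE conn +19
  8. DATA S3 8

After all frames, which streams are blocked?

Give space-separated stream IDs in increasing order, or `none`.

Answer: S3

Derivation:
Op 1: conn=2 S1=2 S2=22 S3=22 blocked=[]
Op 2: conn=2 S1=2 S2=35 S3=22 blocked=[]
Op 3: conn=-4 S1=2 S2=29 S3=22 blocked=[1, 2, 3]
Op 4: conn=-4 S1=2 S2=37 S3=22 blocked=[1, 2, 3]
Op 5: conn=13 S1=2 S2=37 S3=22 blocked=[]
Op 6: conn=-1 S1=2 S2=37 S3=8 blocked=[1, 2, 3]
Op 7: conn=18 S1=2 S2=37 S3=8 blocked=[]
Op 8: conn=10 S1=2 S2=37 S3=0 blocked=[3]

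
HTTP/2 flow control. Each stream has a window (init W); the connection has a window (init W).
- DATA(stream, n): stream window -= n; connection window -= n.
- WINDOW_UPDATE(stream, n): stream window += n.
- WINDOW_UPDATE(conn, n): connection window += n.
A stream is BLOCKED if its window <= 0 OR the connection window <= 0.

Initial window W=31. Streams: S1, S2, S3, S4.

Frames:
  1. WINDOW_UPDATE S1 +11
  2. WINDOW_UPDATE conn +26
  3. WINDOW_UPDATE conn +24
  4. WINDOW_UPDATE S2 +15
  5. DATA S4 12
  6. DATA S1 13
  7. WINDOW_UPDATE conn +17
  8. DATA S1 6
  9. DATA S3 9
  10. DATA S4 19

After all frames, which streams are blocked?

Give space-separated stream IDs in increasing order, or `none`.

Answer: S4

Derivation:
Op 1: conn=31 S1=42 S2=31 S3=31 S4=31 blocked=[]
Op 2: conn=57 S1=42 S2=31 S3=31 S4=31 blocked=[]
Op 3: conn=81 S1=42 S2=31 S3=31 S4=31 blocked=[]
Op 4: conn=81 S1=42 S2=46 S3=31 S4=31 blocked=[]
Op 5: conn=69 S1=42 S2=46 S3=31 S4=19 blocked=[]
Op 6: conn=56 S1=29 S2=46 S3=31 S4=19 blocked=[]
Op 7: conn=73 S1=29 S2=46 S3=31 S4=19 blocked=[]
Op 8: conn=67 S1=23 S2=46 S3=31 S4=19 blocked=[]
Op 9: conn=58 S1=23 S2=46 S3=22 S4=19 blocked=[]
Op 10: conn=39 S1=23 S2=46 S3=22 S4=0 blocked=[4]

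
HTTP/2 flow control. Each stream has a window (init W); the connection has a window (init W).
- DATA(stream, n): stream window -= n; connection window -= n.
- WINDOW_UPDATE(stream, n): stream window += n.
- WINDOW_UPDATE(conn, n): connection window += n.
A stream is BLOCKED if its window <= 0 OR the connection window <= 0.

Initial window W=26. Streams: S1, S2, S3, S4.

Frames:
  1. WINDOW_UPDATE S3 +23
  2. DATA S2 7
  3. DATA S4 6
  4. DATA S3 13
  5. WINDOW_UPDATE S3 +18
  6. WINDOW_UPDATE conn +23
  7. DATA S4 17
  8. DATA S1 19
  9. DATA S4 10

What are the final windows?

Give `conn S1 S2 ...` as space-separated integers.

Answer: -23 7 19 54 -7

Derivation:
Op 1: conn=26 S1=26 S2=26 S3=49 S4=26 blocked=[]
Op 2: conn=19 S1=26 S2=19 S3=49 S4=26 blocked=[]
Op 3: conn=13 S1=26 S2=19 S3=49 S4=20 blocked=[]
Op 4: conn=0 S1=26 S2=19 S3=36 S4=20 blocked=[1, 2, 3, 4]
Op 5: conn=0 S1=26 S2=19 S3=54 S4=20 blocked=[1, 2, 3, 4]
Op 6: conn=23 S1=26 S2=19 S3=54 S4=20 blocked=[]
Op 7: conn=6 S1=26 S2=19 S3=54 S4=3 blocked=[]
Op 8: conn=-13 S1=7 S2=19 S3=54 S4=3 blocked=[1, 2, 3, 4]
Op 9: conn=-23 S1=7 S2=19 S3=54 S4=-7 blocked=[1, 2, 3, 4]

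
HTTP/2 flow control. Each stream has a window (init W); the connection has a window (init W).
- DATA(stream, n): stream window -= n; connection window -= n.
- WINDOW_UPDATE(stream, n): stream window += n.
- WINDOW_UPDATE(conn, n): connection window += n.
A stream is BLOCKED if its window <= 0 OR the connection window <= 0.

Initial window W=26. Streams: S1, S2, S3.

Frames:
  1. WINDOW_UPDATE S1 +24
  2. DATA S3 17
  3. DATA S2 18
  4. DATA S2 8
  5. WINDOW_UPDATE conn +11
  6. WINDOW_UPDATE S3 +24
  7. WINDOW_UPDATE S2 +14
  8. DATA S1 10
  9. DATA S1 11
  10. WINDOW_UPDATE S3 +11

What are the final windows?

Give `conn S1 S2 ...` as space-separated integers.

Answer: -27 29 14 44

Derivation:
Op 1: conn=26 S1=50 S2=26 S3=26 blocked=[]
Op 2: conn=9 S1=50 S2=26 S3=9 blocked=[]
Op 3: conn=-9 S1=50 S2=8 S3=9 blocked=[1, 2, 3]
Op 4: conn=-17 S1=50 S2=0 S3=9 blocked=[1, 2, 3]
Op 5: conn=-6 S1=50 S2=0 S3=9 blocked=[1, 2, 3]
Op 6: conn=-6 S1=50 S2=0 S3=33 blocked=[1, 2, 3]
Op 7: conn=-6 S1=50 S2=14 S3=33 blocked=[1, 2, 3]
Op 8: conn=-16 S1=40 S2=14 S3=33 blocked=[1, 2, 3]
Op 9: conn=-27 S1=29 S2=14 S3=33 blocked=[1, 2, 3]
Op 10: conn=-27 S1=29 S2=14 S3=44 blocked=[1, 2, 3]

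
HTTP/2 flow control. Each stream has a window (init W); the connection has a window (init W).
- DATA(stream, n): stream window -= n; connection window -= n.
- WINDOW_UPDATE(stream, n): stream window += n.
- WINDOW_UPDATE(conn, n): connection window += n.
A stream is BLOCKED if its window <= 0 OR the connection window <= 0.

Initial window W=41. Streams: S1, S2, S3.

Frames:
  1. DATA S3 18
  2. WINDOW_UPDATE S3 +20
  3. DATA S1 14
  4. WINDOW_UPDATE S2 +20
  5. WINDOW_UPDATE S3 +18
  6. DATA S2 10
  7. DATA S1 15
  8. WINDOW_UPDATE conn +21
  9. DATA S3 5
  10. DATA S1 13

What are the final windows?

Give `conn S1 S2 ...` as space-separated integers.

Answer: -13 -1 51 56

Derivation:
Op 1: conn=23 S1=41 S2=41 S3=23 blocked=[]
Op 2: conn=23 S1=41 S2=41 S3=43 blocked=[]
Op 3: conn=9 S1=27 S2=41 S3=43 blocked=[]
Op 4: conn=9 S1=27 S2=61 S3=43 blocked=[]
Op 5: conn=9 S1=27 S2=61 S3=61 blocked=[]
Op 6: conn=-1 S1=27 S2=51 S3=61 blocked=[1, 2, 3]
Op 7: conn=-16 S1=12 S2=51 S3=61 blocked=[1, 2, 3]
Op 8: conn=5 S1=12 S2=51 S3=61 blocked=[]
Op 9: conn=0 S1=12 S2=51 S3=56 blocked=[1, 2, 3]
Op 10: conn=-13 S1=-1 S2=51 S3=56 blocked=[1, 2, 3]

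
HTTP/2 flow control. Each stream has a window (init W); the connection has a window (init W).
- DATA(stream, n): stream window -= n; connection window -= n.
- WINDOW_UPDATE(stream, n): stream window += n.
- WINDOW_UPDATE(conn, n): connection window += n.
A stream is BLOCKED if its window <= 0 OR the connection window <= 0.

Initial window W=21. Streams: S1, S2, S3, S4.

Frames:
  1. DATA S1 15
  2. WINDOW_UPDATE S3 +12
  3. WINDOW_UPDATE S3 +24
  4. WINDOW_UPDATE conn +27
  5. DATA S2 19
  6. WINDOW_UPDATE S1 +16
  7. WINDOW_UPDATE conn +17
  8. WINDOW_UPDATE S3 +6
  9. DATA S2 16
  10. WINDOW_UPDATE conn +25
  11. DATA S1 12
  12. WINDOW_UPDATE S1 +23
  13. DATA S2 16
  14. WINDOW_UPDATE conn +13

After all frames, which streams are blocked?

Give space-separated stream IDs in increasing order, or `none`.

Answer: S2

Derivation:
Op 1: conn=6 S1=6 S2=21 S3=21 S4=21 blocked=[]
Op 2: conn=6 S1=6 S2=21 S3=33 S4=21 blocked=[]
Op 3: conn=6 S1=6 S2=21 S3=57 S4=21 blocked=[]
Op 4: conn=33 S1=6 S2=21 S3=57 S4=21 blocked=[]
Op 5: conn=14 S1=6 S2=2 S3=57 S4=21 blocked=[]
Op 6: conn=14 S1=22 S2=2 S3=57 S4=21 blocked=[]
Op 7: conn=31 S1=22 S2=2 S3=57 S4=21 blocked=[]
Op 8: conn=31 S1=22 S2=2 S3=63 S4=21 blocked=[]
Op 9: conn=15 S1=22 S2=-14 S3=63 S4=21 blocked=[2]
Op 10: conn=40 S1=22 S2=-14 S3=63 S4=21 blocked=[2]
Op 11: conn=28 S1=10 S2=-14 S3=63 S4=21 blocked=[2]
Op 12: conn=28 S1=33 S2=-14 S3=63 S4=21 blocked=[2]
Op 13: conn=12 S1=33 S2=-30 S3=63 S4=21 blocked=[2]
Op 14: conn=25 S1=33 S2=-30 S3=63 S4=21 blocked=[2]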